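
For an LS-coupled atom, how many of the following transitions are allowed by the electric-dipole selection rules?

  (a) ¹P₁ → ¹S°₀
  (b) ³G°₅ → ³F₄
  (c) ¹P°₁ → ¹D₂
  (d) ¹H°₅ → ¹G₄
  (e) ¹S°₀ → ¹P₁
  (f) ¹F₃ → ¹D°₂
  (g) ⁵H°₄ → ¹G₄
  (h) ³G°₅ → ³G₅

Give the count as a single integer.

(a) allowed
(b) allowed
(c) allowed
(d) allowed
(e) allowed
(f) allowed
(g) forbidden (ΔS fails)
(h) allowed
Total allowed: 7 of 8.

7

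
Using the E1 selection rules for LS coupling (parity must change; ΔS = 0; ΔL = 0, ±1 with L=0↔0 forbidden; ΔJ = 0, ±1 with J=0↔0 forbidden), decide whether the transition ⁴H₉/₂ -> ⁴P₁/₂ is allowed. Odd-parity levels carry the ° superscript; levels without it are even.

forbidden

Initial level: S=3/2, L=5, J=9/2, parity even. Final level: S=3/2, L=1, J=1/2, parity even.
ΔS = 0: S: 3/2 → 3/2 — satisfied.
ΔL = 0, ±1 (not L=0↔0): L: 5 → 1, ΔL = -4 — violated.
Parity must change: even → even — violated.
ΔJ = 0, ±1 (not J=0↔0): J: 9/2 → 1/2, ΔJ = -4 — violated.
Rule(s) violated: parity, ΔL, ΔJ.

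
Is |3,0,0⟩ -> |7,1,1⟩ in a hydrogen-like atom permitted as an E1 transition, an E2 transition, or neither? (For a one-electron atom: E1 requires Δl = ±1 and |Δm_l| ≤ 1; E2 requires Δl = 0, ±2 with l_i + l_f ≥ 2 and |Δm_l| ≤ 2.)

Δl = 1 − 0 = +1; l_i + l_f = 1.
Δm_l = +1.
E1 (Δl = ±1, |Δm_l| ≤ 1): satisfied.
E2 (Δl = 0,±2, l_i+l_f ≥ 2, |Δm_l| ≤ 2): not satisfied.

E1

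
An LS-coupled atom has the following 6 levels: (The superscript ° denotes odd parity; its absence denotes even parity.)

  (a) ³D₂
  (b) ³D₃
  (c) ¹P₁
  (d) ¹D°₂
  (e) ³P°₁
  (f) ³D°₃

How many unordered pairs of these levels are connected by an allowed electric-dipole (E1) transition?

4

(a)–(b): forbidden (parity).
(a)–(c): forbidden (parity, ΔS).
(a)–(d): forbidden (ΔS).
(a)–(e): allowed.
(a)–(f): allowed.
(b)–(c): forbidden (parity, ΔS, ΔJ).
(b)–(d): forbidden (ΔS).
(b)–(e): forbidden (ΔJ).
(b)–(f): allowed.
(c)–(d): allowed.
(c)–(e): forbidden (ΔS).
(c)–(f): forbidden (ΔS, ΔJ).
(d)–(e): forbidden (parity, ΔS).
(d)–(f): forbidden (parity, ΔS).
(e)–(f): forbidden (parity, ΔJ).
Allowed pairs: 4 of 15.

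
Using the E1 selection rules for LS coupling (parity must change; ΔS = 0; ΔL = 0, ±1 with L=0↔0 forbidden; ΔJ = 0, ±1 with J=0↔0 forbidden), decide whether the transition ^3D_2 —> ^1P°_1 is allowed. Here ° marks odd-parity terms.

forbidden

Reading off the term symbols: S 1→0, L 2→1, J 2→1, parity even→odd.
Parity must change: even → odd — satisfied.
ΔS = 0: S: 1 → 0 — violated.
ΔL = 0, ±1 (not L=0↔0): L: 2 → 1, ΔL = -1 — satisfied.
ΔJ = 0, ±1 (not J=0↔0): J: 2 → 1, ΔJ = -1 — satisfied.
Rule(s) violated: ΔS.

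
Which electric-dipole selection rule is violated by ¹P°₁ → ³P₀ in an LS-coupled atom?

Reading off the term symbols: S 0→1, L 1→1, J 1→0, parity odd→even.
Parity must change: odd → even — satisfied.
ΔS = 0: S: 0 → 1 — violated.
ΔL = 0, ±1 (not L=0↔0): L: 1 → 1, ΔL = +0 — satisfied.
ΔJ = 0, ±1 (not J=0↔0): J: 1 → 0, ΔJ = -1 — satisfied.

the ΔS = 0 rule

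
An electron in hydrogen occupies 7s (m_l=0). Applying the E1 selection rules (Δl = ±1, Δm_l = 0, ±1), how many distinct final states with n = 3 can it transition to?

E1 requires Δl = ±1, so l_f ∈ {-1, 1}; with 0 ≤ l_f ≤ n_f−1 = 2, the allowed l_f values are {1}.
For l_f = 1: m_f ∈ {m_i−1, m_i, m_i+1} ∩ [−1, 1] = {-1, 0, 1} → 3 states.
Total: 3.

3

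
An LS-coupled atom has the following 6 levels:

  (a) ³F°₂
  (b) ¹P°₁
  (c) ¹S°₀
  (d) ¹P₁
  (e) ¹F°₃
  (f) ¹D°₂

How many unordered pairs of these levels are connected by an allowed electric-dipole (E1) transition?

(a)–(b): forbidden (parity, ΔS, ΔL).
(a)–(c): forbidden (parity, ΔS, ΔL, ΔJ).
(a)–(d): forbidden (ΔS, ΔL).
(a)–(e): forbidden (parity, ΔS).
(a)–(f): forbidden (parity, ΔS).
(b)–(c): forbidden (parity).
(b)–(d): allowed.
(b)–(e): forbidden (parity, ΔL, ΔJ).
(b)–(f): forbidden (parity).
(c)–(d): allowed.
(c)–(e): forbidden (parity, ΔL, ΔJ).
(c)–(f): forbidden (parity, ΔL, ΔJ).
(d)–(e): forbidden (ΔL, ΔJ).
(d)–(f): allowed.
(e)–(f): forbidden (parity).
Allowed pairs: 3 of 15.

3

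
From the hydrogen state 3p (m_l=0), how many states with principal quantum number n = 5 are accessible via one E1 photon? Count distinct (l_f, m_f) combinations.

4

E1 requires Δl = ±1, so l_f ∈ {0, 2}; with 0 ≤ l_f ≤ n_f−1 = 4, the allowed l_f values are {0, 2}.
For l_f = 0: m_f ∈ {m_i−1, m_i, m_i+1} ∩ [−0, 0] = {0} → 1 state.
For l_f = 2: m_f ∈ {m_i−1, m_i, m_i+1} ∩ [−2, 2] = {-1, 0, 1} → 3 states.
Total: 4.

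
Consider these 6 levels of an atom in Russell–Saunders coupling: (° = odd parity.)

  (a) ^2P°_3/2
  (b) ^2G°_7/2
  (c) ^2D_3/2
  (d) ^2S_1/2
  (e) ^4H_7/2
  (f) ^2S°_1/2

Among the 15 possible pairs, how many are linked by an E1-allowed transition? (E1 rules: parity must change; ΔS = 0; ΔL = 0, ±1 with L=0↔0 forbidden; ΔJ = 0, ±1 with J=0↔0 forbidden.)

(a)–(b): forbidden (parity, ΔL, ΔJ).
(a)–(c): allowed.
(a)–(d): allowed.
(a)–(e): forbidden (ΔS, ΔL, ΔJ).
(a)–(f): forbidden (parity).
(b)–(c): forbidden (ΔL, ΔJ).
(b)–(d): forbidden (ΔL, ΔJ).
(b)–(e): forbidden (ΔS).
(b)–(f): forbidden (parity, ΔL, ΔJ).
(c)–(d): forbidden (parity, ΔL).
(c)–(e): forbidden (parity, ΔS, ΔL, ΔJ).
(c)–(f): forbidden (ΔL).
(d)–(e): forbidden (parity, ΔS, ΔL, ΔJ).
(d)–(f): forbidden (ΔL).
(e)–(f): forbidden (ΔS, ΔL, ΔJ).
Allowed pairs: 2 of 15.

2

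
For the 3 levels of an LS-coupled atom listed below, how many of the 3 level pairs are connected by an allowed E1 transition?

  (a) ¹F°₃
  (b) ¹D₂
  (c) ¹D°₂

2

(a)–(b): allowed.
(a)–(c): forbidden (parity).
(b)–(c): allowed.
Allowed pairs: 2 of 3.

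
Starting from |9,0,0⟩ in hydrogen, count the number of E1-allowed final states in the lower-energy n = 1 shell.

E1 requires l_f ∈ {-1, 1}, but neither lies in [0, 0], so no final state is reachable.
Total: 0.

0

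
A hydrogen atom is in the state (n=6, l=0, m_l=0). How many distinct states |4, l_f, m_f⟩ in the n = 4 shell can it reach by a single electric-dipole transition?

E1 requires Δl = ±1, so l_f ∈ {-1, 1}; with 0 ≤ l_f ≤ n_f−1 = 3, the allowed l_f values are {1}.
For l_f = 1: m_f ∈ {m_i−1, m_i, m_i+1} ∩ [−1, 1] = {-1, 0, 1} → 3 states.
Total: 3.

3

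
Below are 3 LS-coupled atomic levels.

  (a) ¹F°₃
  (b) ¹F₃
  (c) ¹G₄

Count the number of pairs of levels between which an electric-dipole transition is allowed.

(a)–(b): allowed.
(a)–(c): allowed.
(b)–(c): forbidden (parity).
Allowed pairs: 2 of 3.

2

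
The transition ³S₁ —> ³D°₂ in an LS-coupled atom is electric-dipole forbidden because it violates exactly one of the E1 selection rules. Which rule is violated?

the ΔL = 0, ±1 rule

Parity must change: even → odd — satisfied.
ΔS = 0: S: 1 → 1 — satisfied.
ΔL = 0, ±1 (not L=0↔0): L: 0 → 2, ΔL = +2 — violated.
ΔJ = 0, ±1 (not J=0↔0): J: 1 → 2, ΔJ = +1 — satisfied.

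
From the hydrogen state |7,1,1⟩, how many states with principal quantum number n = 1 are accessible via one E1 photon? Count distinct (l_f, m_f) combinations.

1

E1 requires Δl = ±1, so l_f ∈ {0, 2}; with 0 ≤ l_f ≤ n_f−1 = 0, the allowed l_f values are {0}.
For l_f = 0: m_f ∈ {m_i−1, m_i, m_i+1} ∩ [−0, 0] = {0} → 1 state.
Total: 1.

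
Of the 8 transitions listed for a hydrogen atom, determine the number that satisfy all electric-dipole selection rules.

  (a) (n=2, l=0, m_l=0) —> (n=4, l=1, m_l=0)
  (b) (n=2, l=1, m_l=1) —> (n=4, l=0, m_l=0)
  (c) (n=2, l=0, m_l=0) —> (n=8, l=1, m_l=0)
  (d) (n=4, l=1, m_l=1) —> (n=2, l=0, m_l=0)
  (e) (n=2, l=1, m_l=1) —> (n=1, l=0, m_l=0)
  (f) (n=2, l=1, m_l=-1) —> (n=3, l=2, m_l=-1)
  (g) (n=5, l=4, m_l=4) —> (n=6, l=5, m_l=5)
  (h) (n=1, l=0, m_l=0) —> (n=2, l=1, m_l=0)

8

(a) allowed
(b) allowed
(c) allowed
(d) allowed
(e) allowed
(f) allowed
(g) allowed
(h) allowed
Total allowed: 8 of 8.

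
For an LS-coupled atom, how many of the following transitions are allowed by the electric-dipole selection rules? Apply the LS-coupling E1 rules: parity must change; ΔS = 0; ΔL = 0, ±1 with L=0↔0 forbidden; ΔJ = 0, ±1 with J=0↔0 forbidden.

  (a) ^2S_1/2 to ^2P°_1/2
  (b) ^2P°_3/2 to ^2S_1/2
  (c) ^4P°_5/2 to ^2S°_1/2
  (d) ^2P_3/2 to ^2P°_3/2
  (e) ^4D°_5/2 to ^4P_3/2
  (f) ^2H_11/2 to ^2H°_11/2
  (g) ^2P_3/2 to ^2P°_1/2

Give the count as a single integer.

(a) allowed
(b) allowed
(c) forbidden (parity, ΔS, ΔJ fail)
(d) allowed
(e) allowed
(f) allowed
(g) allowed
Total allowed: 6 of 7.

6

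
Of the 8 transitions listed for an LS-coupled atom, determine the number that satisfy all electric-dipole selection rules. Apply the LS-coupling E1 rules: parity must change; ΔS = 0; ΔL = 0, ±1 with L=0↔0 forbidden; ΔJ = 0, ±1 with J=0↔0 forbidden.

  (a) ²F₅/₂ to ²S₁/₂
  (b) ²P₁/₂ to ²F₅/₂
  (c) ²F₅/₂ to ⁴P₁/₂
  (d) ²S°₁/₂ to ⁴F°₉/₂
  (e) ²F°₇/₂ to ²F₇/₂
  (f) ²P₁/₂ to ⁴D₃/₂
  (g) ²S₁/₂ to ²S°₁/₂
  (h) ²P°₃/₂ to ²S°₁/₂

(a) forbidden (parity, ΔL, ΔJ fail)
(b) forbidden (parity, ΔL, ΔJ fail)
(c) forbidden (parity, ΔS, ΔL, ΔJ fail)
(d) forbidden (parity, ΔS, ΔL, ΔJ fail)
(e) allowed
(f) forbidden (parity, ΔS fail)
(g) forbidden (ΔL fails)
(h) forbidden (parity fails)
Total allowed: 1 of 8.

1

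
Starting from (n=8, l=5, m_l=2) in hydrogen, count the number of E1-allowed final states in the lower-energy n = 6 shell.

3

E1 requires Δl = ±1, so l_f ∈ {4, 6}; with 0 ≤ l_f ≤ n_f−1 = 5, the allowed l_f values are {4}.
For l_f = 4: m_f ∈ {m_i−1, m_i, m_i+1} ∩ [−4, 4] = {1, 2, 3} → 3 states.
Total: 3.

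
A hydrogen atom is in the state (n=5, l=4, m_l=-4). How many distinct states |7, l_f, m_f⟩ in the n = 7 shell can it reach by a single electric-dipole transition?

E1 requires Δl = ±1, so l_f ∈ {3, 5}; with 0 ≤ l_f ≤ n_f−1 = 6, the allowed l_f values are {3, 5}.
For l_f = 3: m_f ∈ {m_i−1, m_i, m_i+1} ∩ [−3, 3] = {-3} → 1 state.
For l_f = 5: m_f ∈ {m_i−1, m_i, m_i+1} ∩ [−5, 5] = {-5, -4, -3} → 3 states.
Total: 4.

4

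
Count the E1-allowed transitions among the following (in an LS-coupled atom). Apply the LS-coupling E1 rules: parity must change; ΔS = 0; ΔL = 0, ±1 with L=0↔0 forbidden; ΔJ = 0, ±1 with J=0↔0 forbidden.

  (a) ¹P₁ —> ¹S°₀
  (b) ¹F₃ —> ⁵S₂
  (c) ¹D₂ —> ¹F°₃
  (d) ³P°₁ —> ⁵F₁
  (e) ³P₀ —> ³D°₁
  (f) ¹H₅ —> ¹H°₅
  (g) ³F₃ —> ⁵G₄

(a) allowed
(b) forbidden (parity, ΔS, ΔL fail)
(c) allowed
(d) forbidden (ΔS, ΔL fail)
(e) allowed
(f) allowed
(g) forbidden (parity, ΔS fail)
Total allowed: 4 of 7.

4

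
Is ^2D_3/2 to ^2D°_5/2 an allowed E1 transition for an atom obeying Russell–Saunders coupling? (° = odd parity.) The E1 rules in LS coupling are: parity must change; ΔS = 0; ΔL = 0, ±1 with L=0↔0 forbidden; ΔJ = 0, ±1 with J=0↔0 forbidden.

allowed

Parity must change: even → odd — passes.
ΔS = 0: S: 1/2 → 1/2 — passes.
ΔL = 0, ±1 (not L=0↔0): L: 2 → 2, ΔL = +0 — passes.
ΔJ = 0, ±1 (not J=0↔0): J: 3/2 → 5/2, ΔJ = +1 — passes.
All four E1 rules are satisfied.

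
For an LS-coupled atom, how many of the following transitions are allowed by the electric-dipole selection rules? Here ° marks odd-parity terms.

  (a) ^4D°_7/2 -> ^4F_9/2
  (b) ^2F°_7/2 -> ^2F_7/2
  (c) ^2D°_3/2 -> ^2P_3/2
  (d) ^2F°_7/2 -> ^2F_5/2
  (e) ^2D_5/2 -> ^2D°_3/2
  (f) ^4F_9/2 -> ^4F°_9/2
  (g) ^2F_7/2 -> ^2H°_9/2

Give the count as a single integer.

(a) allowed
(b) allowed
(c) allowed
(d) allowed
(e) allowed
(f) allowed
(g) forbidden (ΔL fails)
Total allowed: 6 of 7.

6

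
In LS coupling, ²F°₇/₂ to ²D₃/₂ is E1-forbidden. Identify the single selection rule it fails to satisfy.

Reading off the term symbols: S 1/2→1/2, L 3→2, J 7/2→3/2, parity odd→even.
Parity must change: odd → even — ok.
ΔJ = 0, ±1 (not J=0↔0): J: 7/2 → 3/2, ΔJ = -2 — fails.
ΔS = 0: S: 1/2 → 1/2 — ok.
ΔL = 0, ±1 (not L=0↔0): L: 3 → 2, ΔL = -1 — ok.

the ΔJ = 0, ±1 rule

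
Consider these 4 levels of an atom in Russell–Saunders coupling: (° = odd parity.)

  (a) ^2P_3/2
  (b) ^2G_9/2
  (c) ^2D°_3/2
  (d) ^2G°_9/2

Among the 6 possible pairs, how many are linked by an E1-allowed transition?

2

(a)–(b): forbidden (parity, ΔL, ΔJ).
(a)–(c): allowed.
(a)–(d): forbidden (ΔL, ΔJ).
(b)–(c): forbidden (ΔL, ΔJ).
(b)–(d): allowed.
(c)–(d): forbidden (parity, ΔL, ΔJ).
Allowed pairs: 2 of 6.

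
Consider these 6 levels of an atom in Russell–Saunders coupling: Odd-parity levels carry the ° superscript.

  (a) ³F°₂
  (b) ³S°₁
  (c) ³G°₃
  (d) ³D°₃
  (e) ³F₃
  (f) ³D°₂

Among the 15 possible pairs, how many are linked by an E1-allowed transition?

(a)–(b): forbidden (parity, ΔL).
(a)–(c): forbidden (parity).
(a)–(d): forbidden (parity).
(a)–(e): allowed.
(a)–(f): forbidden (parity).
(b)–(c): forbidden (parity, ΔL, ΔJ).
(b)–(d): forbidden (parity, ΔL, ΔJ).
(b)–(e): forbidden (ΔL, ΔJ).
(b)–(f): forbidden (parity, ΔL).
(c)–(d): forbidden (parity, ΔL).
(c)–(e): allowed.
(c)–(f): forbidden (parity, ΔL).
(d)–(e): allowed.
(d)–(f): forbidden (parity).
(e)–(f): allowed.
Allowed pairs: 4 of 15.

4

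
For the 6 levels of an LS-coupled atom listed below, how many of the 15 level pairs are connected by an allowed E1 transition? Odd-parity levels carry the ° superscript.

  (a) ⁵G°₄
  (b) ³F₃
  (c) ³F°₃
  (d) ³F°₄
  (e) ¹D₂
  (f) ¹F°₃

(a)–(b): forbidden (ΔS).
(a)–(c): forbidden (parity, ΔS).
(a)–(d): forbidden (parity, ΔS).
(a)–(e): forbidden (ΔS, ΔL, ΔJ).
(a)–(f): forbidden (parity, ΔS).
(b)–(c): allowed.
(b)–(d): allowed.
(b)–(e): forbidden (parity, ΔS).
(b)–(f): forbidden (ΔS).
(c)–(d): forbidden (parity).
(c)–(e): forbidden (ΔS).
(c)–(f): forbidden (parity, ΔS).
(d)–(e): forbidden (ΔS, ΔJ).
(d)–(f): forbidden (parity, ΔS).
(e)–(f): allowed.
Allowed pairs: 3 of 15.

3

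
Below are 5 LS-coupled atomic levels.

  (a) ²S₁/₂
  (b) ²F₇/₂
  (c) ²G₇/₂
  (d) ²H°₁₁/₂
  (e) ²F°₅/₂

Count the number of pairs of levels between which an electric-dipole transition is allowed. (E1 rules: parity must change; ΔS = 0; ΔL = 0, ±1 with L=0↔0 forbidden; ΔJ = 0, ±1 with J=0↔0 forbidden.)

2

(a)–(b): forbidden (parity, ΔL, ΔJ).
(a)–(c): forbidden (parity, ΔL, ΔJ).
(a)–(d): forbidden (ΔL, ΔJ).
(a)–(e): forbidden (ΔL, ΔJ).
(b)–(c): forbidden (parity).
(b)–(d): forbidden (ΔL, ΔJ).
(b)–(e): allowed.
(c)–(d): forbidden (ΔJ).
(c)–(e): allowed.
(d)–(e): forbidden (parity, ΔL, ΔJ).
Allowed pairs: 2 of 10.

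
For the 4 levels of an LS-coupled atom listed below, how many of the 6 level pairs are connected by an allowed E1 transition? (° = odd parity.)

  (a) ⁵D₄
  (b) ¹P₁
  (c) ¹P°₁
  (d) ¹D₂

2

(a)–(b): forbidden (parity, ΔS, ΔJ).
(a)–(c): forbidden (ΔS, ΔJ).
(a)–(d): forbidden (parity, ΔS, ΔJ).
(b)–(c): allowed.
(b)–(d): forbidden (parity).
(c)–(d): allowed.
Allowed pairs: 2 of 6.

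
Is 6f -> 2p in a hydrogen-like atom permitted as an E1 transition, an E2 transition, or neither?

E2

Δl = 1 − 3 = -2; l_i + l_f = 4.
E1 (Δl = ±1): not satisfied.
E2 (Δl = 0,±2, l_i+l_f ≥ 2): satisfied.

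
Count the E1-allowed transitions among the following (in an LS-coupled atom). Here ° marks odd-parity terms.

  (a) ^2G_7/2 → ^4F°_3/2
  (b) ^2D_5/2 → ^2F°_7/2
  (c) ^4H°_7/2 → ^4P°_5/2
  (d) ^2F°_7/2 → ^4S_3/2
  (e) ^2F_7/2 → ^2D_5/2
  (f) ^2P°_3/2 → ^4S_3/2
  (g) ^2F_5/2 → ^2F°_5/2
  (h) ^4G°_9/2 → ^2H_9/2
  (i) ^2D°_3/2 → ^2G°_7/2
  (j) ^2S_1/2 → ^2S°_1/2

2

(a) forbidden (ΔS, ΔJ fail)
(b) allowed
(c) forbidden (parity, ΔL fail)
(d) forbidden (ΔS, ΔL, ΔJ fail)
(e) forbidden (parity fails)
(f) forbidden (ΔS fails)
(g) allowed
(h) forbidden (ΔS fails)
(i) forbidden (parity, ΔL, ΔJ fail)
(j) forbidden (ΔL fails)
Total allowed: 2 of 10.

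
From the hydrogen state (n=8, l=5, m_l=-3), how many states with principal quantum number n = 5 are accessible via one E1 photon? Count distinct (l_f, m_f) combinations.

3

E1 requires Δl = ±1, so l_f ∈ {4, 6}; with 0 ≤ l_f ≤ n_f−1 = 4, the allowed l_f values are {4}.
For l_f = 4: m_f ∈ {m_i−1, m_i, m_i+1} ∩ [−4, 4] = {-4, -3, -2} → 3 states.
Total: 3.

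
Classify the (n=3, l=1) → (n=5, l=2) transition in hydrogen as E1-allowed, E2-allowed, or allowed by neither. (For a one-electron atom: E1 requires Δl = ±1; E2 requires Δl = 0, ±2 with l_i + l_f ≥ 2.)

E1

Δl = 2 − 1 = +1; l_i + l_f = 3.
E1 (Δl = ±1): satisfied.
E2 (Δl = 0,±2, l_i+l_f ≥ 2): not satisfied.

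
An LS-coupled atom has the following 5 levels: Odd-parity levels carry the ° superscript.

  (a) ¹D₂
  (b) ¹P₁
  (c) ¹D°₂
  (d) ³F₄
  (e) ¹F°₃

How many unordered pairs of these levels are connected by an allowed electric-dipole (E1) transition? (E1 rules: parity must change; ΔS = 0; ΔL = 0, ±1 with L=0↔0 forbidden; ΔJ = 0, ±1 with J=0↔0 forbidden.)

3

(a)–(b): forbidden (parity).
(a)–(c): allowed.
(a)–(d): forbidden (parity, ΔS, ΔJ).
(a)–(e): allowed.
(b)–(c): allowed.
(b)–(d): forbidden (parity, ΔS, ΔL, ΔJ).
(b)–(e): forbidden (ΔL, ΔJ).
(c)–(d): forbidden (ΔS, ΔJ).
(c)–(e): forbidden (parity).
(d)–(e): forbidden (ΔS).
Allowed pairs: 3 of 10.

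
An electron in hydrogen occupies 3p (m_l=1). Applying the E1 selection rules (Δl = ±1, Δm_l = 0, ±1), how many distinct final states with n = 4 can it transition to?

4

E1 requires Δl = ±1, so l_f ∈ {0, 2}; with 0 ≤ l_f ≤ n_f−1 = 3, the allowed l_f values are {0, 2}.
For l_f = 0: m_f ∈ {m_i−1, m_i, m_i+1} ∩ [−0, 0] = {0} → 1 state.
For l_f = 2: m_f ∈ {m_i−1, m_i, m_i+1} ∩ [−2, 2] = {0, 1, 2} → 3 states.
Total: 4.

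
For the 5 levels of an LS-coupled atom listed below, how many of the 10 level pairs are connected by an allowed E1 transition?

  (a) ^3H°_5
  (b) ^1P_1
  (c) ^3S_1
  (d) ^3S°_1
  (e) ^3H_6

(a)–(b): forbidden (ΔS, ΔL, ΔJ).
(a)–(c): forbidden (ΔL, ΔJ).
(a)–(d): forbidden (parity, ΔL, ΔJ).
(a)–(e): allowed.
(b)–(c): forbidden (parity, ΔS).
(b)–(d): forbidden (ΔS).
(b)–(e): forbidden (parity, ΔS, ΔL, ΔJ).
(c)–(d): forbidden (ΔL).
(c)–(e): forbidden (parity, ΔL, ΔJ).
(d)–(e): forbidden (ΔL, ΔJ).
Allowed pairs: 1 of 10.

1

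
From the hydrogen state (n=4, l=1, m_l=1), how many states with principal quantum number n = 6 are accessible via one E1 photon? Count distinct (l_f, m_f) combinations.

4

E1 requires Δl = ±1, so l_f ∈ {0, 2}; with 0 ≤ l_f ≤ n_f−1 = 5, the allowed l_f values are {0, 2}.
For l_f = 0: m_f ∈ {m_i−1, m_i, m_i+1} ∩ [−0, 0] = {0} → 1 state.
For l_f = 2: m_f ∈ {m_i−1, m_i, m_i+1} ∩ [−2, 2] = {0, 1, 2} → 3 states.
Total: 4.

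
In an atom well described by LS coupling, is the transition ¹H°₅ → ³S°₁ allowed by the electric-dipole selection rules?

Reading off the term symbols: S 0→1, L 5→0, J 5→1, parity odd→odd.
ΔJ = 0, ±1 (not J=0↔0): J: 5 → 1, ΔJ = -4 — fails.
ΔS = 0: S: 0 → 1 — fails.
ΔL = 0, ±1 (not L=0↔0): L: 5 → 0, ΔL = -5 — fails.
Parity must change: odd → odd — fails.
Rule(s) violated: parity, ΔS, ΔL, ΔJ.

forbidden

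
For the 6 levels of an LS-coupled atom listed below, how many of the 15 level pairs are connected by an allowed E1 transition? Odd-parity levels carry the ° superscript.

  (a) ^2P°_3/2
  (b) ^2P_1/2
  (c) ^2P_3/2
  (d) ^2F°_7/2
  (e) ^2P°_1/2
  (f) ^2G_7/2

5

(a)–(b): allowed.
(a)–(c): allowed.
(a)–(d): forbidden (parity, ΔL, ΔJ).
(a)–(e): forbidden (parity).
(a)–(f): forbidden (ΔL, ΔJ).
(b)–(c): forbidden (parity).
(b)–(d): forbidden (ΔL, ΔJ).
(b)–(e): allowed.
(b)–(f): forbidden (parity, ΔL, ΔJ).
(c)–(d): forbidden (ΔL, ΔJ).
(c)–(e): allowed.
(c)–(f): forbidden (parity, ΔL, ΔJ).
(d)–(e): forbidden (parity, ΔL, ΔJ).
(d)–(f): allowed.
(e)–(f): forbidden (ΔL, ΔJ).
Allowed pairs: 5 of 15.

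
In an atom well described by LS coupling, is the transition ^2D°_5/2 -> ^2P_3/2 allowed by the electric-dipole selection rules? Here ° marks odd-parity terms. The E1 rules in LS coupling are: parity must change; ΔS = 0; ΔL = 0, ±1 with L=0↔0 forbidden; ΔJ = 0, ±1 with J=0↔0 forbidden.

Reading off the term symbols: S 1/2→1/2, L 2→1, J 5/2→3/2, parity odd→even.
ΔS = 0: S: 1/2 → 1/2 — satisfied.
Parity must change: odd → even — satisfied.
ΔL = 0, ±1 (not L=0↔0): L: 2 → 1, ΔL = -1 — satisfied.
ΔJ = 0, ±1 (not J=0↔0): J: 5/2 → 3/2, ΔJ = -1 — satisfied.
All four E1 rules are satisfied.

allowed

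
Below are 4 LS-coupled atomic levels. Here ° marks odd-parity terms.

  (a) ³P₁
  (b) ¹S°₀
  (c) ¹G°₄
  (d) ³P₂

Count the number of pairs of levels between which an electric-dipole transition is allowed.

(a)–(b): forbidden (ΔS).
(a)–(c): forbidden (ΔS, ΔL, ΔJ).
(a)–(d): forbidden (parity).
(b)–(c): forbidden (parity, ΔL, ΔJ).
(b)–(d): forbidden (ΔS, ΔJ).
(c)–(d): forbidden (ΔS, ΔL, ΔJ).
Allowed pairs: 0 of 6.

0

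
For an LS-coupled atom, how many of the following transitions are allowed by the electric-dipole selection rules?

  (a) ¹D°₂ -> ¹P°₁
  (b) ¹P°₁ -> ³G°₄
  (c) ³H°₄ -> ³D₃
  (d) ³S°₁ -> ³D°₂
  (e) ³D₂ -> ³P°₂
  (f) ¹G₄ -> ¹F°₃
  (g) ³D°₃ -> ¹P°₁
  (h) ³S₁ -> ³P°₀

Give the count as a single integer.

(a) forbidden (parity fails)
(b) forbidden (parity, ΔS, ΔL, ΔJ fail)
(c) forbidden (ΔL fails)
(d) forbidden (parity, ΔL fail)
(e) allowed
(f) allowed
(g) forbidden (parity, ΔS, ΔJ fail)
(h) allowed
Total allowed: 3 of 8.

3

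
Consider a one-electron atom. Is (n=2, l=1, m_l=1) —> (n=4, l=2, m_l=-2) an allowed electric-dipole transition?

forbidden

Initial l = 1, final l = 2, so Δl = +1. E1 requires Δl = ±1: passes.
m_l: 1 → -2 (Δm_l = -3). |Δm_l| ≤ 1 fails.
The transition is electric-dipole forbidden.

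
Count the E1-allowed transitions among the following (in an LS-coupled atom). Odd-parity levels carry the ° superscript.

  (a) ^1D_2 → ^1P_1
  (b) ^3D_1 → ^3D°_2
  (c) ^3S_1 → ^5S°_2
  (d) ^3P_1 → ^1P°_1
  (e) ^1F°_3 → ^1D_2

(a) forbidden (parity fails)
(b) allowed
(c) forbidden (ΔS, ΔL fail)
(d) forbidden (ΔS fails)
(e) allowed
Total allowed: 2 of 5.

2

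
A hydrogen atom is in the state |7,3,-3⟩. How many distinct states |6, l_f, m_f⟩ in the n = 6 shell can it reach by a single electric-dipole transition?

E1 requires Δl = ±1, so l_f ∈ {2, 4}; with 0 ≤ l_f ≤ n_f−1 = 5, the allowed l_f values are {2, 4}.
For l_f = 2: m_f ∈ {m_i−1, m_i, m_i+1} ∩ [−2, 2] = {-2} → 1 state.
For l_f = 4: m_f ∈ {m_i−1, m_i, m_i+1} ∩ [−4, 4] = {-4, -3, -2} → 3 states.
Total: 4.

4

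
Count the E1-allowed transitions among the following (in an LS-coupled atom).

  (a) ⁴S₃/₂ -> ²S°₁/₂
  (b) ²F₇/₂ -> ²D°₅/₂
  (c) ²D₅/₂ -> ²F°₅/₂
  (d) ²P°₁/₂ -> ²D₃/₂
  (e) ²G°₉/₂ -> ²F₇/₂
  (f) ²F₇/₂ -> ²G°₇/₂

(a) forbidden (ΔS, ΔL fail)
(b) allowed
(c) allowed
(d) allowed
(e) allowed
(f) allowed
Total allowed: 5 of 6.

5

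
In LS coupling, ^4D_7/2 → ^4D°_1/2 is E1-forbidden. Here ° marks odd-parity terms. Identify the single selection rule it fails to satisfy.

ΔS = 0: S: 3/2 → 3/2 — satisfied.
ΔJ = 0, ±1 (not J=0↔0): J: 7/2 → 1/2, ΔJ = -3 — violated.
ΔL = 0, ±1 (not L=0↔0): L: 2 → 2, ΔL = +0 — satisfied.
Parity must change: even → odd — satisfied.

the ΔJ = 0, ±1 rule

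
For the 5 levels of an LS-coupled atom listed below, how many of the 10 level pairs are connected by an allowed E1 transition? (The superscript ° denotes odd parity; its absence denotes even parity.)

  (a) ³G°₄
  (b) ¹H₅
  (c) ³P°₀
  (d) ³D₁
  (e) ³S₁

(a)–(b): forbidden (ΔS).
(a)–(c): forbidden (parity, ΔL, ΔJ).
(a)–(d): forbidden (ΔL, ΔJ).
(a)–(e): forbidden (ΔL, ΔJ).
(b)–(c): forbidden (ΔS, ΔL, ΔJ).
(b)–(d): forbidden (parity, ΔS, ΔL, ΔJ).
(b)–(e): forbidden (parity, ΔS, ΔL, ΔJ).
(c)–(d): allowed.
(c)–(e): allowed.
(d)–(e): forbidden (parity, ΔL).
Allowed pairs: 2 of 10.

2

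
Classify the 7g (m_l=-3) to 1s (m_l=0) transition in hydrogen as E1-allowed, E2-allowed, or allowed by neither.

neither

Δl = 0 − 4 = -4; l_i + l_f = 4.
Δm_l = +3.
E1 (Δl = ±1, |Δm_l| ≤ 1): not satisfied.
E2 (Δl = 0,±2, l_i+l_f ≥ 2, |Δm_l| ≤ 2): not satisfied.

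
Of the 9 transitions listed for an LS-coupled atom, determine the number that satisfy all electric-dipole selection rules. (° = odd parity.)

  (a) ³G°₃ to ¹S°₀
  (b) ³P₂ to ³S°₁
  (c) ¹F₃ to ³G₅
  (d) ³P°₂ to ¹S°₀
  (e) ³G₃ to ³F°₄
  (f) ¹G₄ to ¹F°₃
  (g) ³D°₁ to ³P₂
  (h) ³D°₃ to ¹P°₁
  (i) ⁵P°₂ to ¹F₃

(a) forbidden (parity, ΔS, ΔL, ΔJ fail)
(b) allowed
(c) forbidden (parity, ΔS, ΔJ fail)
(d) forbidden (parity, ΔS, ΔJ fail)
(e) allowed
(f) allowed
(g) allowed
(h) forbidden (parity, ΔS, ΔJ fail)
(i) forbidden (ΔS, ΔL fail)
Total allowed: 4 of 9.

4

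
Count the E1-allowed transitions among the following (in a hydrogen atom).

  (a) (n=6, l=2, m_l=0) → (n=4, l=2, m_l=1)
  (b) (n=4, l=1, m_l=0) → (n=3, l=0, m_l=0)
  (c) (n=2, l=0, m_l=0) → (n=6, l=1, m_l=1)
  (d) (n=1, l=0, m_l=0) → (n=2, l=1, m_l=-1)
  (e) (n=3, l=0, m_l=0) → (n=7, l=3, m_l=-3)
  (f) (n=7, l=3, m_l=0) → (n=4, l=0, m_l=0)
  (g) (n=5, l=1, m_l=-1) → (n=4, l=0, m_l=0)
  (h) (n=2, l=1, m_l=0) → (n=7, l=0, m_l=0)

(a) forbidden — Δl = +0 (E1 requires Δl = ±1)
(b) allowed
(c) allowed
(d) allowed
(e) forbidden — Δl = +3 (E1 requires Δl = ±1); Δm_l = -3 (E1 requires Δm_l = 0, ±1)
(f) forbidden — Δl = -3 (E1 requires Δl = ±1)
(g) allowed
(h) allowed
Total allowed: 5 of 8.

5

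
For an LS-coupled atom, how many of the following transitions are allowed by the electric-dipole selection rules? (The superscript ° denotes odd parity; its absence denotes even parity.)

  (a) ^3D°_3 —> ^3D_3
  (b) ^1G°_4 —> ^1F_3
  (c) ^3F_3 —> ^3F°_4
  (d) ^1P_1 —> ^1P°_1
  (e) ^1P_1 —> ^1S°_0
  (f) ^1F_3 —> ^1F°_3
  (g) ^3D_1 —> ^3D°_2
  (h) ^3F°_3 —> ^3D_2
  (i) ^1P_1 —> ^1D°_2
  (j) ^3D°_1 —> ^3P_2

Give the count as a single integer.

10

(a) allowed
(b) allowed
(c) allowed
(d) allowed
(e) allowed
(f) allowed
(g) allowed
(h) allowed
(i) allowed
(j) allowed
Total allowed: 10 of 10.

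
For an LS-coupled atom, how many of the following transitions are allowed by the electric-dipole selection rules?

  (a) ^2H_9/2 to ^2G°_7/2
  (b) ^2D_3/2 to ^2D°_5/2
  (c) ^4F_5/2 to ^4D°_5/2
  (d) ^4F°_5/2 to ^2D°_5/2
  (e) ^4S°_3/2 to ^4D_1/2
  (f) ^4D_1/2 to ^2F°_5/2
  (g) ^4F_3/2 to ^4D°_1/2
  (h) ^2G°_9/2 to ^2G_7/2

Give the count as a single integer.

(a) allowed
(b) allowed
(c) allowed
(d) forbidden (parity, ΔS fail)
(e) forbidden (ΔL fails)
(f) forbidden (ΔS, ΔJ fail)
(g) allowed
(h) allowed
Total allowed: 5 of 8.

5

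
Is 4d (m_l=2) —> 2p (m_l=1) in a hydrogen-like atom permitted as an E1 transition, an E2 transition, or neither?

Δl = 1 − 2 = -1; l_i + l_f = 3.
Δm_l = -1.
E1 (Δl = ±1, |Δm_l| ≤ 1): satisfied.
E2 (Δl = 0,±2, l_i+l_f ≥ 2, |Δm_l| ≤ 2): not satisfied.

E1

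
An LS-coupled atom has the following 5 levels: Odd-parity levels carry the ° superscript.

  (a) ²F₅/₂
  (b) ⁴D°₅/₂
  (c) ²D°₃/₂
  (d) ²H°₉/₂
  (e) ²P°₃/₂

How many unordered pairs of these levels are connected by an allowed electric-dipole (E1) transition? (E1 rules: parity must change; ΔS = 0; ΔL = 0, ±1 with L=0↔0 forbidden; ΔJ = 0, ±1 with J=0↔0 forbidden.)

(a)–(b): forbidden (ΔS).
(a)–(c): allowed.
(a)–(d): forbidden (ΔL, ΔJ).
(a)–(e): forbidden (ΔL).
(b)–(c): forbidden (parity, ΔS).
(b)–(d): forbidden (parity, ΔS, ΔL, ΔJ).
(b)–(e): forbidden (parity, ΔS).
(c)–(d): forbidden (parity, ΔL, ΔJ).
(c)–(e): forbidden (parity).
(d)–(e): forbidden (parity, ΔL, ΔJ).
Allowed pairs: 1 of 10.

1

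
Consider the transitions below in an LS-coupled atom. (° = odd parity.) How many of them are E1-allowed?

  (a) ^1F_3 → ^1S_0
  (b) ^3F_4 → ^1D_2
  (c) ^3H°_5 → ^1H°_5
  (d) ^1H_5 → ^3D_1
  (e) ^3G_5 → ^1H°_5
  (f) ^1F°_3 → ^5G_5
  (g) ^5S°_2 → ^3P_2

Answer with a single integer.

0

(a) forbidden (parity, ΔL, ΔJ fail)
(b) forbidden (parity, ΔS, ΔJ fail)
(c) forbidden (parity, ΔS fail)
(d) forbidden (parity, ΔS, ΔL, ΔJ fail)
(e) forbidden (ΔS fails)
(f) forbidden (ΔS, ΔJ fail)
(g) forbidden (ΔS fails)
Total allowed: 0 of 7.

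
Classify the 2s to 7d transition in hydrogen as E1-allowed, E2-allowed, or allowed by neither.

Δl = 2 − 0 = +2; l_i + l_f = 2.
E1 (Δl = ±1): not satisfied.
E2 (Δl = 0,±2, l_i+l_f ≥ 2): satisfied.

E2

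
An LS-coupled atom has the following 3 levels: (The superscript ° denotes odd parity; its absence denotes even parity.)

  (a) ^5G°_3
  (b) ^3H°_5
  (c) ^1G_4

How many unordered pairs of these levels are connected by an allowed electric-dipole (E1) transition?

0

(a)–(b): forbidden (parity, ΔS, ΔJ).
(a)–(c): forbidden (ΔS).
(b)–(c): forbidden (ΔS).
Allowed pairs: 0 of 3.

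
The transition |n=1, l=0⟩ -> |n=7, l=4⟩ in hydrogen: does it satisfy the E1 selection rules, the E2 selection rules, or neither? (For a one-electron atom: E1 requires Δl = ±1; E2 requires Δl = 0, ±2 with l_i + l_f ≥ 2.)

neither

Δl = 4 − 0 = +4; l_i + l_f = 4.
E1 (Δl = ±1): not satisfied.
E2 (Δl = 0,±2, l_i+l_f ≥ 2): not satisfied.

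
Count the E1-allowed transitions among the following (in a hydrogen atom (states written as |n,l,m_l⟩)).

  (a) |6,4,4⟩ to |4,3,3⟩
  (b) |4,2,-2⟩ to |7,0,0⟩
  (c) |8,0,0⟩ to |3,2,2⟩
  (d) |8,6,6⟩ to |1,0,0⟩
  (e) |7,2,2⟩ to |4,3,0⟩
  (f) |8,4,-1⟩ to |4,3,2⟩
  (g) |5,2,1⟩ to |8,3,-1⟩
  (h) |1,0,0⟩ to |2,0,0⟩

(a) allowed
(b) forbidden — Δl = -2 (E1 requires Δl = ±1); Δm_l = +2 (E1 requires Δm_l = 0, ±1)
(c) forbidden — Δl = +2 (E1 requires Δl = ±1); Δm_l = +2 (E1 requires Δm_l = 0, ±1)
(d) forbidden — Δl = -6 (E1 requires Δl = ±1); Δm_l = -6 (E1 requires Δm_l = 0, ±1)
(e) forbidden — Δm_l = -2 (E1 requires Δm_l = 0, ±1)
(f) forbidden — Δm_l = +3 (E1 requires Δm_l = 0, ±1)
(g) forbidden — Δm_l = -2 (E1 requires Δm_l = 0, ±1)
(h) forbidden — Δl = +0 (E1 requires Δl = ±1)
Total allowed: 1 of 8.

1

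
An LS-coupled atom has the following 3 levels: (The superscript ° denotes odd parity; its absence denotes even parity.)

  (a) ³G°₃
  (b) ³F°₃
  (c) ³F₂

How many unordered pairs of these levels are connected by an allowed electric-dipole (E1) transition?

(a)–(b): forbidden (parity).
(a)–(c): allowed.
(b)–(c): allowed.
Allowed pairs: 2 of 3.

2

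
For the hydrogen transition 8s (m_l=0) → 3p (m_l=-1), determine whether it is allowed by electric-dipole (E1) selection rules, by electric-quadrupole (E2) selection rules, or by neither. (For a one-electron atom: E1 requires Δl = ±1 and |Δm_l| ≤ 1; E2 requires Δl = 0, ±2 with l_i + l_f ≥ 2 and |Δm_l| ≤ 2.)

E1

Δl = 1 − 0 = +1; l_i + l_f = 1.
Δm_l = -1.
E1 (Δl = ±1, |Δm_l| ≤ 1): satisfied.
E2 (Δl = 0,±2, l_i+l_f ≥ 2, |Δm_l| ≤ 2): not satisfied.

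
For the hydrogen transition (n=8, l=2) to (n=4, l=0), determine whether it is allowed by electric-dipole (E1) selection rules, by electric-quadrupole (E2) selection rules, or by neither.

E2

Δl = 0 − 2 = -2; l_i + l_f = 2.
E1 (Δl = ±1): not satisfied.
E2 (Δl = 0,±2, l_i+l_f ≥ 2): satisfied.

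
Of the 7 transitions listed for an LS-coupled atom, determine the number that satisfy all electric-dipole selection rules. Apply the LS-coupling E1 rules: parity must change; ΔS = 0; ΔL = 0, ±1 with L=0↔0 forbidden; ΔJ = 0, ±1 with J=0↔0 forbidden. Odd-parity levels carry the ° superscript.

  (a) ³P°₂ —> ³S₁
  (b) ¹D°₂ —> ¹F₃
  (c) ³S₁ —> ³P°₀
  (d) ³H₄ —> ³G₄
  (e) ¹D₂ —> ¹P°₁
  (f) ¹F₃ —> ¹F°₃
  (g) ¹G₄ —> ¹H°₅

6

(a) allowed
(b) allowed
(c) allowed
(d) forbidden (parity fails)
(e) allowed
(f) allowed
(g) allowed
Total allowed: 6 of 7.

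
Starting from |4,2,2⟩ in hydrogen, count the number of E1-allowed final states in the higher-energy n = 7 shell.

E1 requires Δl = ±1, so l_f ∈ {1, 3}; with 0 ≤ l_f ≤ n_f−1 = 6, the allowed l_f values are {1, 3}.
For l_f = 1: m_f ∈ {m_i−1, m_i, m_i+1} ∩ [−1, 1] = {1} → 1 state.
For l_f = 3: m_f ∈ {m_i−1, m_i, m_i+1} ∩ [−3, 3] = {1, 2, 3} → 3 states.
Total: 4.

4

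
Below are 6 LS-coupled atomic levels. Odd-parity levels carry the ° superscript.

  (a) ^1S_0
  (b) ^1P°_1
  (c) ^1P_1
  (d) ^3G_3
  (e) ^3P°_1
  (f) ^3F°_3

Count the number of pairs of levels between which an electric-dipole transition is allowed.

3

(a)–(b): allowed.
(a)–(c): forbidden (parity).
(a)–(d): forbidden (parity, ΔS, ΔL, ΔJ).
(a)–(e): forbidden (ΔS).
(a)–(f): forbidden (ΔS, ΔL, ΔJ).
(b)–(c): allowed.
(b)–(d): forbidden (ΔS, ΔL, ΔJ).
(b)–(e): forbidden (parity, ΔS).
(b)–(f): forbidden (parity, ΔS, ΔL, ΔJ).
(c)–(d): forbidden (parity, ΔS, ΔL, ΔJ).
(c)–(e): forbidden (ΔS).
(c)–(f): forbidden (ΔS, ΔL, ΔJ).
(d)–(e): forbidden (ΔL, ΔJ).
(d)–(f): allowed.
(e)–(f): forbidden (parity, ΔL, ΔJ).
Allowed pairs: 3 of 15.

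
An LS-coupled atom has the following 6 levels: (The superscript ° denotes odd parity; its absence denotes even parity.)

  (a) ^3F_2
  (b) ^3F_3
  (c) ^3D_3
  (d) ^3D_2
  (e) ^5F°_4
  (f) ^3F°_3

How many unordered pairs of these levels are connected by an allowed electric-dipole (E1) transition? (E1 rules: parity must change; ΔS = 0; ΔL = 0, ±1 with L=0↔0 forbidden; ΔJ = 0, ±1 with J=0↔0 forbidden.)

4

(a)–(b): forbidden (parity).
(a)–(c): forbidden (parity).
(a)–(d): forbidden (parity).
(a)–(e): forbidden (ΔS, ΔJ).
(a)–(f): allowed.
(b)–(c): forbidden (parity).
(b)–(d): forbidden (parity).
(b)–(e): forbidden (ΔS).
(b)–(f): allowed.
(c)–(d): forbidden (parity).
(c)–(e): forbidden (ΔS).
(c)–(f): allowed.
(d)–(e): forbidden (ΔS, ΔJ).
(d)–(f): allowed.
(e)–(f): forbidden (parity, ΔS).
Allowed pairs: 4 of 15.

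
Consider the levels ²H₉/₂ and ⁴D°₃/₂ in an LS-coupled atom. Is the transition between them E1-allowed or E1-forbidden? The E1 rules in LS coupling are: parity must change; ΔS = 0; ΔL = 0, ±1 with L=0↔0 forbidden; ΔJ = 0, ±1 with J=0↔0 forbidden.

forbidden

Initial level: S=1/2, L=5, J=9/2, parity even. Final level: S=3/2, L=2, J=3/2, parity odd.
Parity must change: even → odd — satisfied.
ΔJ = 0, ±1 (not J=0↔0): J: 9/2 → 3/2, ΔJ = -3 — violated.
ΔL = 0, ±1 (not L=0↔0): L: 5 → 2, ΔL = -3 — violated.
ΔS = 0: S: 1/2 → 3/2 — violated.
Rule(s) violated: ΔS, ΔL, ΔJ.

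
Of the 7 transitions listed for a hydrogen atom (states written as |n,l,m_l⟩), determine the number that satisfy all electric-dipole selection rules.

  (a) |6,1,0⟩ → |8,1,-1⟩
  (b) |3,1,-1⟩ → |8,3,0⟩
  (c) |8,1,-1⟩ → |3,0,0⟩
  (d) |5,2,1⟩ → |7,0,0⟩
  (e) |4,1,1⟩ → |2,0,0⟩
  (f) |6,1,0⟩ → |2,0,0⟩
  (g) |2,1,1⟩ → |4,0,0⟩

(a) forbidden — Δl = +0 (E1 requires Δl = ±1)
(b) forbidden — Δl = +2 (E1 requires Δl = ±1)
(c) allowed
(d) forbidden — Δl = -2 (E1 requires Δl = ±1)
(e) allowed
(f) allowed
(g) allowed
Total allowed: 4 of 7.

4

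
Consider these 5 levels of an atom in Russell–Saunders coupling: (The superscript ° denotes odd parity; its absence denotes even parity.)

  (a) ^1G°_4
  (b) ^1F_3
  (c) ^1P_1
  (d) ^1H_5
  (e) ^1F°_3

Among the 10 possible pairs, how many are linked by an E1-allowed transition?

(a)–(b): allowed.
(a)–(c): forbidden (ΔL, ΔJ).
(a)–(d): allowed.
(a)–(e): forbidden (parity).
(b)–(c): forbidden (parity, ΔL, ΔJ).
(b)–(d): forbidden (parity, ΔL, ΔJ).
(b)–(e): allowed.
(c)–(d): forbidden (parity, ΔL, ΔJ).
(c)–(e): forbidden (ΔL, ΔJ).
(d)–(e): forbidden (ΔL, ΔJ).
Allowed pairs: 3 of 10.

3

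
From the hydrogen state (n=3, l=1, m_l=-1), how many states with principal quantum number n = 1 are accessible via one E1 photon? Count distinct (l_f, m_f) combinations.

E1 requires Δl = ±1, so l_f ∈ {0, 2}; with 0 ≤ l_f ≤ n_f−1 = 0, the allowed l_f values are {0}.
For l_f = 0: m_f ∈ {m_i−1, m_i, m_i+1} ∩ [−0, 0] = {0} → 1 state.
Total: 1.

1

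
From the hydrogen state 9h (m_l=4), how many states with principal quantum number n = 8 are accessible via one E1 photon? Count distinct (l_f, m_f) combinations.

5

E1 requires Δl = ±1, so l_f ∈ {4, 6}; with 0 ≤ l_f ≤ n_f−1 = 7, the allowed l_f values are {4, 6}.
For l_f = 4: m_f ∈ {m_i−1, m_i, m_i+1} ∩ [−4, 4] = {3, 4} → 2 states.
For l_f = 6: m_f ∈ {m_i−1, m_i, m_i+1} ∩ [−6, 6] = {3, 4, 5} → 3 states.
Total: 5.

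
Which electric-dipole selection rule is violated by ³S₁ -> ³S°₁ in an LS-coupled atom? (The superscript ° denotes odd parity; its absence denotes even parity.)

Parity must change: even → odd — ok.
ΔS = 0: S: 1 → 1 — ok.
ΔL = 0, ±1 (not L=0↔0): L: 0 → 0, ΔL = +0 — fails.
ΔJ = 0, ±1 (not J=0↔0): J: 1 → 1, ΔJ = +0 — ok.

the L=0 ↔ L=0 exclusion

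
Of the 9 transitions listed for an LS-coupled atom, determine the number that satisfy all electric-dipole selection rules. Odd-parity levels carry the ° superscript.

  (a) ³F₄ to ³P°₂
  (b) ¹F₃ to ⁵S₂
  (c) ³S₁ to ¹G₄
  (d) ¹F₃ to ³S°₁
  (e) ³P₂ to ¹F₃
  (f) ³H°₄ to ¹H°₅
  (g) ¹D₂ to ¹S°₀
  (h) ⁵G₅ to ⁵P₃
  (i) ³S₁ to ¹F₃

0

(a) forbidden (ΔL, ΔJ fail)
(b) forbidden (parity, ΔS, ΔL fail)
(c) forbidden (parity, ΔS, ΔL, ΔJ fail)
(d) forbidden (ΔS, ΔL, ΔJ fail)
(e) forbidden (parity, ΔS, ΔL fail)
(f) forbidden (parity, ΔS fail)
(g) forbidden (ΔL, ΔJ fail)
(h) forbidden (parity, ΔL, ΔJ fail)
(i) forbidden (parity, ΔS, ΔL, ΔJ fail)
Total allowed: 0 of 9.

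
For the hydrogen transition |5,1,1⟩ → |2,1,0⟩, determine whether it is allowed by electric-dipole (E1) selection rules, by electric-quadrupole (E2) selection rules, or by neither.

Δl = 1 − 1 = +0; l_i + l_f = 2.
Δm_l = -1.
E1 (Δl = ±1, |Δm_l| ≤ 1): not satisfied.
E2 (Δl = 0,±2, l_i+l_f ≥ 2, |Δm_l| ≤ 2): satisfied.

E2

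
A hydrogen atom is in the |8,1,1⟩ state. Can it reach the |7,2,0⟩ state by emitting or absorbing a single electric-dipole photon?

allowed

l: 1 → 2 (Δl = +1). Δl = ±1 satisfied.
m_l: 1 → 0 (Δm_l = -1). |Δm_l| ≤ 1 satisfied.
All E1 selection rules are satisfied.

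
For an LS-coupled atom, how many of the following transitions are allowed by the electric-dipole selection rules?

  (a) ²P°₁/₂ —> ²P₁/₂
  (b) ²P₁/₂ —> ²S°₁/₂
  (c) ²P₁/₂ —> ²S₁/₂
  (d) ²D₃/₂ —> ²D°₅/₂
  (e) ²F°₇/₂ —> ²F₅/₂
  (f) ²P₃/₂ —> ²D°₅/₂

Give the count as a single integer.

(a) allowed
(b) allowed
(c) forbidden (parity fails)
(d) allowed
(e) allowed
(f) allowed
Total allowed: 5 of 6.

5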